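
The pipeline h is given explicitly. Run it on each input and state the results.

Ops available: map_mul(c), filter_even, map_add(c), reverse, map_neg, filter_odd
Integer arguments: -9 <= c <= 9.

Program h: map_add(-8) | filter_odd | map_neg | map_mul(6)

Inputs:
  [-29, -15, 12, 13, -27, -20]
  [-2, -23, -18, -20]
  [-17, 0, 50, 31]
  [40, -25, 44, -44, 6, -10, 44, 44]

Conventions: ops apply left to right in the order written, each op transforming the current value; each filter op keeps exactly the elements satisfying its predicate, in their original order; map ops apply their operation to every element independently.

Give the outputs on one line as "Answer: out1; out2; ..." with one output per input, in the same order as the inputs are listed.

Execution, op by op:
  [-29, -15, 12, 13, -27, -20] -> [-37, -23, 4, 5, -35, -28] -> [-37, -23, 5, -35] -> [37, 23, -5, 35] -> [222, 138, -30, 210]
  [-2, -23, -18, -20] -> [-10, -31, -26, -28] -> [-31] -> [31] -> [186]
  [-17, 0, 50, 31] -> [-25, -8, 42, 23] -> [-25, 23] -> [25, -23] -> [150, -138]
  [40, -25, 44, -44, 6, -10, 44, 44] -> [32, -33, 36, -52, -2, -18, 36, 36] -> [-33] -> [33] -> [198]

[222, 138, -30, 210]; [186]; [150, -138]; [198]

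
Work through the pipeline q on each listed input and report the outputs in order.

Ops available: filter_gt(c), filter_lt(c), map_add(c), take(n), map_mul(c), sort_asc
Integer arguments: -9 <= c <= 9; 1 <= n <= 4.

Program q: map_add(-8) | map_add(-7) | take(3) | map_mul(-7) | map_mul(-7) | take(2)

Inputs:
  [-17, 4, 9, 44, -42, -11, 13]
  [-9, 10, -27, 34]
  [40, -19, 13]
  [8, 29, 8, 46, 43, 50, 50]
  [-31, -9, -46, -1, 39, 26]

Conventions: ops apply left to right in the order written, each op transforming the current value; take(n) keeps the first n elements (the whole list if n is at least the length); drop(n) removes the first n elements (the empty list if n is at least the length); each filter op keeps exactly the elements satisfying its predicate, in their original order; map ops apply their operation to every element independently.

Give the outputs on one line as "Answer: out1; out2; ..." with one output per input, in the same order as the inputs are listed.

Execution, op by op:
  [-17, 4, 9, 44, -42, -11, 13] -> [-25, -4, 1, 36, -50, -19, 5] -> [-32, -11, -6, 29, -57, -26, -2] -> [-32, -11, -6] -> [224, 77, 42] -> [-1568, -539, -294] -> [-1568, -539]
  [-9, 10, -27, 34] -> [-17, 2, -35, 26] -> [-24, -5, -42, 19] -> [-24, -5, -42] -> [168, 35, 294] -> [-1176, -245, -2058] -> [-1176, -245]
  [40, -19, 13] -> [32, -27, 5] -> [25, -34, -2] -> [25, -34, -2] -> [-175, 238, 14] -> [1225, -1666, -98] -> [1225, -1666]
  [8, 29, 8, 46, 43, 50, 50] -> [0, 21, 0, 38, 35, 42, 42] -> [-7, 14, -7, 31, 28, 35, 35] -> [-7, 14, -7] -> [49, -98, 49] -> [-343, 686, -343] -> [-343, 686]
  [-31, -9, -46, -1, 39, 26] -> [-39, -17, -54, -9, 31, 18] -> [-46, -24, -61, -16, 24, 11] -> [-46, -24, -61] -> [322, 168, 427] -> [-2254, -1176, -2989] -> [-2254, -1176]

[-1568, -539]; [-1176, -245]; [1225, -1666]; [-343, 686]; [-2254, -1176]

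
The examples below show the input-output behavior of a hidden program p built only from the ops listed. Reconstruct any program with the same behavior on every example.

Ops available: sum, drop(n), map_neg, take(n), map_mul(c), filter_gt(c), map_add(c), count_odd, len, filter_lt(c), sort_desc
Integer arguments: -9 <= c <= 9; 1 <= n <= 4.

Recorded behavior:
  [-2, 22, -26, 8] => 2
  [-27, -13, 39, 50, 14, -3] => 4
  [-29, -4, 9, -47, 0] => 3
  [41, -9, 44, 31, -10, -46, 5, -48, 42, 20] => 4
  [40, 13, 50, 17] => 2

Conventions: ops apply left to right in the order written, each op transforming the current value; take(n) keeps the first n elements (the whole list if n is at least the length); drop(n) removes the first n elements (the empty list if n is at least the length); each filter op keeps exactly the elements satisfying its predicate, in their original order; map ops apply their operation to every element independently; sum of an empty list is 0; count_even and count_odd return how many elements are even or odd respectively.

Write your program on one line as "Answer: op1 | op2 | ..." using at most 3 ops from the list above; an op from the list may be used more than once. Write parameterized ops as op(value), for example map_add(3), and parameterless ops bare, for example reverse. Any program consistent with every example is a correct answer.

drop(2) | take(4) | len

Check, running the answer program on each example:
  [-2, 22, -26, 8] -> [-26, 8] -> [-26, 8] -> 2
  [-27, -13, 39, 50, 14, -3] -> [39, 50, 14, -3] -> [39, 50, 14, -3] -> 4
  [-29, -4, 9, -47, 0] -> [9, -47, 0] -> [9, -47, 0] -> 3
  [41, -9, 44, 31, -10, -46, 5, -48, 42, 20] -> [44, 31, -10, -46, 5, -48, 42, 20] -> [44, 31, -10, -46] -> 4
  [40, 13, 50, 17] -> [50, 17] -> [50, 17] -> 2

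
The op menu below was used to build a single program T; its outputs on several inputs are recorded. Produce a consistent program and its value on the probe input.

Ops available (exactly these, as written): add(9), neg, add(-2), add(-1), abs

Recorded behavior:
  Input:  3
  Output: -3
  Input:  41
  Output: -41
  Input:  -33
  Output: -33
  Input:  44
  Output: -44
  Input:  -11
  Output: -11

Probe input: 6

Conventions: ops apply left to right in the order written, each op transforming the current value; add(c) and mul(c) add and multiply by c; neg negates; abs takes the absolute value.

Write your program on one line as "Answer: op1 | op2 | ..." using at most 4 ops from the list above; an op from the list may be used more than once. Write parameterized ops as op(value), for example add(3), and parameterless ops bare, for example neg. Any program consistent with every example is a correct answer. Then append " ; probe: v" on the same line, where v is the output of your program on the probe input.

neg | abs | neg ; probe: -6

Check, running the answer program on each example:
  3 -> -3 -> 3 -> -3
  41 -> -41 -> 41 -> -41
  -33 -> 33 -> 33 -> -33
  44 -> -44 -> 44 -> -44
  -11 -> 11 -> 11 -> -11
  probe: 6 -> -6 -> 6 -> -6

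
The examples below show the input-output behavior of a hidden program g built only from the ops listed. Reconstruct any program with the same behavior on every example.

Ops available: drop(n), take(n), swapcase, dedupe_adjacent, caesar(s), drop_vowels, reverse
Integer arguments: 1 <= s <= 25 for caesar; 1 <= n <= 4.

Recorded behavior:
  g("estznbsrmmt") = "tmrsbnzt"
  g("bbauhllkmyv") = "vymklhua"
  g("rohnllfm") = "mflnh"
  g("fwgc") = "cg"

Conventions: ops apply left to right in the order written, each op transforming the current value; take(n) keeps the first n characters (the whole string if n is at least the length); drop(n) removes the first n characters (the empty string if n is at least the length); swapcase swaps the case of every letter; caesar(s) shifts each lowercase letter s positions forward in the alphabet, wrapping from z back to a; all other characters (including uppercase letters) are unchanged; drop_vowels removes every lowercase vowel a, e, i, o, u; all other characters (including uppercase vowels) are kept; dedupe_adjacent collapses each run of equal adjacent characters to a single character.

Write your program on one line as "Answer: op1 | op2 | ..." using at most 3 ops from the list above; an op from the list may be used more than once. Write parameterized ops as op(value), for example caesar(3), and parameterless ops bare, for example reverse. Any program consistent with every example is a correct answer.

drop(2) | reverse | dedupe_adjacent

Check, running the answer program on each example:
  "estznbsrmmt" -> "tznbsrmmt" -> "tmmrsbnzt" -> "tmrsbnzt"
  "bbauhllkmyv" -> "auhllkmyv" -> "vymkllhua" -> "vymklhua"
  "rohnllfm" -> "hnllfm" -> "mfllnh" -> "mflnh"
  "fwgc" -> "gc" -> "cg" -> "cg"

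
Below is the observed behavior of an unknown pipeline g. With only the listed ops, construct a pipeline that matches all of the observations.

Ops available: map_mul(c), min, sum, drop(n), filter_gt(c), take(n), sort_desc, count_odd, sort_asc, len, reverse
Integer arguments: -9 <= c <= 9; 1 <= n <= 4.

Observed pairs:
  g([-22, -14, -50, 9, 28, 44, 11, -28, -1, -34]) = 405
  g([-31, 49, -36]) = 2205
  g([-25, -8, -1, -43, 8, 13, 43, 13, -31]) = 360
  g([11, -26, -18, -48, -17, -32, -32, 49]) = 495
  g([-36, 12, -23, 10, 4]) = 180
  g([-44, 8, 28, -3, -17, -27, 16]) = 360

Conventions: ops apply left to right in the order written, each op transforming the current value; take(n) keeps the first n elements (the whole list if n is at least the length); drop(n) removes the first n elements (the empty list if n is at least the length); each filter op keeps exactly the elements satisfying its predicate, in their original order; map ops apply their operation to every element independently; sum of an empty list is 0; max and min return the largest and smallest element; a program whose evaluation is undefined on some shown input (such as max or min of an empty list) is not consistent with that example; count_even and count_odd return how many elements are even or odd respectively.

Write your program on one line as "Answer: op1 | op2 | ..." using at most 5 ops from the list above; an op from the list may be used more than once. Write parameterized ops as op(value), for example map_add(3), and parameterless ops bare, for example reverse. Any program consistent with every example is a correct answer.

map_mul(9) | map_mul(5) | filter_gt(4) | min

Check, running the answer program on each example:
  [-22, -14, -50, 9, 28, 44, 11, -28, -1, -34] -> [-198, -126, -450, 81, 252, 396, 99, -252, -9, -306] -> [-990, -630, -2250, 405, 1260, 1980, 495, -1260, -45, -1530] -> [405, 1260, 1980, 495] -> 405
  [-31, 49, -36] -> [-279, 441, -324] -> [-1395, 2205, -1620] -> [2205] -> 2205
  [-25, -8, -1, -43, 8, 13, 43, 13, -31] -> [-225, -72, -9, -387, 72, 117, 387, 117, -279] -> [-1125, -360, -45, -1935, 360, 585, 1935, 585, -1395] -> [360, 585, 1935, 585] -> 360
  [11, -26, -18, -48, -17, -32, -32, 49] -> [99, -234, -162, -432, -153, -288, -288, 441] -> [495, -1170, -810, -2160, -765, -1440, -1440, 2205] -> [495, 2205] -> 495
  [-36, 12, -23, 10, 4] -> [-324, 108, -207, 90, 36] -> [-1620, 540, -1035, 450, 180] -> [540, 450, 180] -> 180
  [-44, 8, 28, -3, -17, -27, 16] -> [-396, 72, 252, -27, -153, -243, 144] -> [-1980, 360, 1260, -135, -765, -1215, 720] -> [360, 1260, 720] -> 360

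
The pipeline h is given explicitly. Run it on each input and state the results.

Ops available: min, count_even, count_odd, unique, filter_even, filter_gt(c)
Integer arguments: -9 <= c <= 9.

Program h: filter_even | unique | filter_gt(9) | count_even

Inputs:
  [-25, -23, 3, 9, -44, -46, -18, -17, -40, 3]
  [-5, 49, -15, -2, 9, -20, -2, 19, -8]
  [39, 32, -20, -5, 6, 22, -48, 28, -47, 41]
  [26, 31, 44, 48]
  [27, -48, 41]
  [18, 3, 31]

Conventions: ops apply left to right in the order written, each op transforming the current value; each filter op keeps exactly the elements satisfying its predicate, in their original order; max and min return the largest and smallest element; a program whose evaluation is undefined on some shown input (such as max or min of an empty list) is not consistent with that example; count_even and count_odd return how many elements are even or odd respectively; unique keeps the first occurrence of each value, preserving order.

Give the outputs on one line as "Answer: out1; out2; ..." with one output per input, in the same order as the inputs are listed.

Execution, op by op:
  [-25, -23, 3, 9, -44, -46, -18, -17, -40, 3] -> [-44, -46, -18, -40] -> [-44, -46, -18, -40] -> [] -> 0
  [-5, 49, -15, -2, 9, -20, -2, 19, -8] -> [-2, -20, -2, -8] -> [-2, -20, -8] -> [] -> 0
  [39, 32, -20, -5, 6, 22, -48, 28, -47, 41] -> [32, -20, 6, 22, -48, 28] -> [32, -20, 6, 22, -48, 28] -> [32, 22, 28] -> 3
  [26, 31, 44, 48] -> [26, 44, 48] -> [26, 44, 48] -> [26, 44, 48] -> 3
  [27, -48, 41] -> [-48] -> [-48] -> [] -> 0
  [18, 3, 31] -> [18] -> [18] -> [18] -> 1

0; 0; 3; 3; 0; 1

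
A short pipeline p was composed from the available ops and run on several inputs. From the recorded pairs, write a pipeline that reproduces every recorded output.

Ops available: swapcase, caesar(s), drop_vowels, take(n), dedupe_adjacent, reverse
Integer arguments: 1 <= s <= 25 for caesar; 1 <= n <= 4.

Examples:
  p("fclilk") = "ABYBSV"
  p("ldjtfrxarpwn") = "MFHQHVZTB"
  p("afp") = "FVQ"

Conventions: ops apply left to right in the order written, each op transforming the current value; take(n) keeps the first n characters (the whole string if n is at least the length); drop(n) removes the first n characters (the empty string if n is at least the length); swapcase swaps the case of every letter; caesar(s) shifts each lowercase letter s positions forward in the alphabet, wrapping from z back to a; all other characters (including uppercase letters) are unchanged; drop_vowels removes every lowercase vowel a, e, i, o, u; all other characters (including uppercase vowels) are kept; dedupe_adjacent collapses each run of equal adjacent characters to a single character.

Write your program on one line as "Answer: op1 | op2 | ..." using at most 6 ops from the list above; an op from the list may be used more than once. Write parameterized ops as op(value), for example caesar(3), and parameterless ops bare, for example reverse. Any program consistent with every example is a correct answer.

caesar(21) | caesar(12) | drop_vowels | caesar(9) | swapcase | reverse

Check, running the answer program on each example:
  "fclilk" -> "axgdgf" -> "mjspsr" -> "mjspsr" -> "vsbyba" -> "VSBYBA" -> "ABYBSV"
  "ldjtfrxarpwn" -> "gyeoamsvmkri" -> "skqamyehywdu" -> "skqmyhywd" -> "btzvhqhfm" -> "BTZVHQHFM" -> "MFHQHVZTB"
  "afp" -> "vak" -> "hmw" -> "hmw" -> "qvf" -> "QVF" -> "FVQ"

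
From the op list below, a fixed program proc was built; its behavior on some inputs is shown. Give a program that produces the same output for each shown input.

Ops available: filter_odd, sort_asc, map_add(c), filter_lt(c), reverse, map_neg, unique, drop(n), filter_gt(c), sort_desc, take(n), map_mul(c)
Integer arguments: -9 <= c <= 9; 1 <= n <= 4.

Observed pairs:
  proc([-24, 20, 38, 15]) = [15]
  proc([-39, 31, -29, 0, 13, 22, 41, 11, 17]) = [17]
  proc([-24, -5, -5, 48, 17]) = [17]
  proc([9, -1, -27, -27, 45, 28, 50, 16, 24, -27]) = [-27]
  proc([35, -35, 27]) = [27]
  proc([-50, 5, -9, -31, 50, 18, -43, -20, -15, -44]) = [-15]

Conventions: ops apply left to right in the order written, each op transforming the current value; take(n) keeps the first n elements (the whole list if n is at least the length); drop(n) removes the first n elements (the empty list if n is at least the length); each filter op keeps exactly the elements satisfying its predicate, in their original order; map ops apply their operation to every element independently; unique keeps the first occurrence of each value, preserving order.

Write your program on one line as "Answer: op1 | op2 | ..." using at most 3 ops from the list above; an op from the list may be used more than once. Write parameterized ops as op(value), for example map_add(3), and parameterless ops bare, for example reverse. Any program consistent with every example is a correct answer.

reverse | filter_odd | take(1)

Check, running the answer program on each example:
  [-24, 20, 38, 15] -> [15, 38, 20, -24] -> [15] -> [15]
  [-39, 31, -29, 0, 13, 22, 41, 11, 17] -> [17, 11, 41, 22, 13, 0, -29, 31, -39] -> [17, 11, 41, 13, -29, 31, -39] -> [17]
  [-24, -5, -5, 48, 17] -> [17, 48, -5, -5, -24] -> [17, -5, -5] -> [17]
  [9, -1, -27, -27, 45, 28, 50, 16, 24, -27] -> [-27, 24, 16, 50, 28, 45, -27, -27, -1, 9] -> [-27, 45, -27, -27, -1, 9] -> [-27]
  [35, -35, 27] -> [27, -35, 35] -> [27, -35, 35] -> [27]
  [-50, 5, -9, -31, 50, 18, -43, -20, -15, -44] -> [-44, -15, -20, -43, 18, 50, -31, -9, 5, -50] -> [-15, -43, -31, -9, 5] -> [-15]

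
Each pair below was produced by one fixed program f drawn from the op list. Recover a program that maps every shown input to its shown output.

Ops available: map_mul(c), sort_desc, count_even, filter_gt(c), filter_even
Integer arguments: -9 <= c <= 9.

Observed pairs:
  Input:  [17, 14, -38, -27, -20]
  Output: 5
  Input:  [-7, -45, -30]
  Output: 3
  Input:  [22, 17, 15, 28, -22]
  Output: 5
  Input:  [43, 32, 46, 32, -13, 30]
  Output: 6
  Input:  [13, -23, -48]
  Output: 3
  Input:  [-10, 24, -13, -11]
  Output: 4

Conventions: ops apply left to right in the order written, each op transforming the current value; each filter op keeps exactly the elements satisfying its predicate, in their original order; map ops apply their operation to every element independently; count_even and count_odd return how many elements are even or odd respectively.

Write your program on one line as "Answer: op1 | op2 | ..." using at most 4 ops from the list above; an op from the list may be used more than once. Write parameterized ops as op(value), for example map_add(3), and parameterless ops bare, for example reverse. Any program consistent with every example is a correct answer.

sort_desc | map_mul(-6) | sort_desc | count_even

Check, running the answer program on each example:
  [17, 14, -38, -27, -20] -> [17, 14, -20, -27, -38] -> [-102, -84, 120, 162, 228] -> [228, 162, 120, -84, -102] -> 5
  [-7, -45, -30] -> [-7, -30, -45] -> [42, 180, 270] -> [270, 180, 42] -> 3
  [22, 17, 15, 28, -22] -> [28, 22, 17, 15, -22] -> [-168, -132, -102, -90, 132] -> [132, -90, -102, -132, -168] -> 5
  [43, 32, 46, 32, -13, 30] -> [46, 43, 32, 32, 30, -13] -> [-276, -258, -192, -192, -180, 78] -> [78, -180, -192, -192, -258, -276] -> 6
  [13, -23, -48] -> [13, -23, -48] -> [-78, 138, 288] -> [288, 138, -78] -> 3
  [-10, 24, -13, -11] -> [24, -10, -11, -13] -> [-144, 60, 66, 78] -> [78, 66, 60, -144] -> 4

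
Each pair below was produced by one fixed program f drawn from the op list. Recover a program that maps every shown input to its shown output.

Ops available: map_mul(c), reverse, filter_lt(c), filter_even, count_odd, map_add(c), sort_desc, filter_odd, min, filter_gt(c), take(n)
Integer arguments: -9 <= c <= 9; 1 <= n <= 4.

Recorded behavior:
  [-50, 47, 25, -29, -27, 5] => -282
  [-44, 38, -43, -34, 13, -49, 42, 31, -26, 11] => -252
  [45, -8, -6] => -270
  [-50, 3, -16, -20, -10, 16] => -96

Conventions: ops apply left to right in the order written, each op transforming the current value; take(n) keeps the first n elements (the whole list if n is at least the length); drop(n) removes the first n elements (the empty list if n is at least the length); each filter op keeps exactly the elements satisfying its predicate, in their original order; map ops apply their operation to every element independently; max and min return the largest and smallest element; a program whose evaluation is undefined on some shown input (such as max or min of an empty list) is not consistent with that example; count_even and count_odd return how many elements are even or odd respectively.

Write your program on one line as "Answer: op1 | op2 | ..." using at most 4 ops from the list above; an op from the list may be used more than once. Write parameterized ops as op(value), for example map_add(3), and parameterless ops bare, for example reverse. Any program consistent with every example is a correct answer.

map_mul(-3) | sort_desc | map_mul(2) | min

Check, running the answer program on each example:
  [-50, 47, 25, -29, -27, 5] -> [150, -141, -75, 87, 81, -15] -> [150, 87, 81, -15, -75, -141] -> [300, 174, 162, -30, -150, -282] -> -282
  [-44, 38, -43, -34, 13, -49, 42, 31, -26, 11] -> [132, -114, 129, 102, -39, 147, -126, -93, 78, -33] -> [147, 132, 129, 102, 78, -33, -39, -93, -114, -126] -> [294, 264, 258, 204, 156, -66, -78, -186, -228, -252] -> -252
  [45, -8, -6] -> [-135, 24, 18] -> [24, 18, -135] -> [48, 36, -270] -> -270
  [-50, 3, -16, -20, -10, 16] -> [150, -9, 48, 60, 30, -48] -> [150, 60, 48, 30, -9, -48] -> [300, 120, 96, 60, -18, -96] -> -96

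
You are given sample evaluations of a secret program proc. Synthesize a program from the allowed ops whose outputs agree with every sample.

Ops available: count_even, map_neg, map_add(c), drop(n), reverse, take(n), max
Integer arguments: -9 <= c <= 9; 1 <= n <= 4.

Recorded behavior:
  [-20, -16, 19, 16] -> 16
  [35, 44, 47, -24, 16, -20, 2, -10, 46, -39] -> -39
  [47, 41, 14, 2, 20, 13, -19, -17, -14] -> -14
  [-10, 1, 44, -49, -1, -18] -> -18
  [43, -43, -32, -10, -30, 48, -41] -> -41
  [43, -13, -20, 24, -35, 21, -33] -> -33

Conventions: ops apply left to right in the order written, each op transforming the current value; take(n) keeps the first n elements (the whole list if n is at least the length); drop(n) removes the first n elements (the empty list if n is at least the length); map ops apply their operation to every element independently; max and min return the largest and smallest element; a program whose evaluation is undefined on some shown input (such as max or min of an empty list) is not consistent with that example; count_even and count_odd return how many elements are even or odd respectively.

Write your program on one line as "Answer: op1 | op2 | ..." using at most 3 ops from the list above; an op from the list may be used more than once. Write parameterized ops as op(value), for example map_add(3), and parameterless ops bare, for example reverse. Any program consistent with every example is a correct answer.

reverse | take(1) | max

Check, running the answer program on each example:
  [-20, -16, 19, 16] -> [16, 19, -16, -20] -> [16] -> 16
  [35, 44, 47, -24, 16, -20, 2, -10, 46, -39] -> [-39, 46, -10, 2, -20, 16, -24, 47, 44, 35] -> [-39] -> -39
  [47, 41, 14, 2, 20, 13, -19, -17, -14] -> [-14, -17, -19, 13, 20, 2, 14, 41, 47] -> [-14] -> -14
  [-10, 1, 44, -49, -1, -18] -> [-18, -1, -49, 44, 1, -10] -> [-18] -> -18
  [43, -43, -32, -10, -30, 48, -41] -> [-41, 48, -30, -10, -32, -43, 43] -> [-41] -> -41
  [43, -13, -20, 24, -35, 21, -33] -> [-33, 21, -35, 24, -20, -13, 43] -> [-33] -> -33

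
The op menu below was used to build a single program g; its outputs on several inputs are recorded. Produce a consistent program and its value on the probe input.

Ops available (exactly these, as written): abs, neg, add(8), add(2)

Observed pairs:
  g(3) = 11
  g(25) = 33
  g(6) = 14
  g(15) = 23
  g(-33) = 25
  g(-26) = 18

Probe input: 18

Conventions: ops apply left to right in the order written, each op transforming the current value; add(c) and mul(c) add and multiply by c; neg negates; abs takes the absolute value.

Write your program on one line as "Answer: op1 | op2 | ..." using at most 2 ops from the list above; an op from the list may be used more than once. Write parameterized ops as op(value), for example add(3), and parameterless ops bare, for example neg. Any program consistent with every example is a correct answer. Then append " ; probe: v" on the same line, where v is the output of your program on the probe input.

add(8) | abs ; probe: 26

Check, running the answer program on each example:
  3 -> 11 -> 11
  25 -> 33 -> 33
  6 -> 14 -> 14
  15 -> 23 -> 23
  -33 -> -25 -> 25
  -26 -> -18 -> 18
  probe: 18 -> 26 -> 26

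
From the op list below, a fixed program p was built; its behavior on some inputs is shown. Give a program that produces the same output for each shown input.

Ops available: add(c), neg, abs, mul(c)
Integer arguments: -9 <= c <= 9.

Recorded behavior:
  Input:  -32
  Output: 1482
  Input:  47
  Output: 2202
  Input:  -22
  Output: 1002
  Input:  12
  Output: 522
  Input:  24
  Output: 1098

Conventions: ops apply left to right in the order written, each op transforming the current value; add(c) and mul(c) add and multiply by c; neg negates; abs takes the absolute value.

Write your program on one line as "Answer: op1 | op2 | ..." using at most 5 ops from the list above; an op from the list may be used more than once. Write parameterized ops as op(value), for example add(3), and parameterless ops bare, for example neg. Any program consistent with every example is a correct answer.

mul(8) | abs | add(-9) | mul(6)

Check, running the answer program on each example:
  -32 -> -256 -> 256 -> 247 -> 1482
  47 -> 376 -> 376 -> 367 -> 2202
  -22 -> -176 -> 176 -> 167 -> 1002
  12 -> 96 -> 96 -> 87 -> 522
  24 -> 192 -> 192 -> 183 -> 1098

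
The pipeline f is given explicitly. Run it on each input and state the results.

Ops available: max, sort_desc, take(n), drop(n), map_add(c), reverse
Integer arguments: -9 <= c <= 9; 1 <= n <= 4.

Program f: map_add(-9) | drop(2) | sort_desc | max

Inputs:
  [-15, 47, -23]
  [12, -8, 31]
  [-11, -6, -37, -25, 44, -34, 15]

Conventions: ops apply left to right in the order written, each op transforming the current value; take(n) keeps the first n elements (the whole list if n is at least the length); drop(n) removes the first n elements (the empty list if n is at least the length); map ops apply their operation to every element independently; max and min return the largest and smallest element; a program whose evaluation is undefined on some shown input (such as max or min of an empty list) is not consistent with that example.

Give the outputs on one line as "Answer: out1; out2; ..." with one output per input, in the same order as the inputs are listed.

Execution, op by op:
  [-15, 47, -23] -> [-24, 38, -32] -> [-32] -> [-32] -> -32
  [12, -8, 31] -> [3, -17, 22] -> [22] -> [22] -> 22
  [-11, -6, -37, -25, 44, -34, 15] -> [-20, -15, -46, -34, 35, -43, 6] -> [-46, -34, 35, -43, 6] -> [35, 6, -34, -43, -46] -> 35

-32; 22; 35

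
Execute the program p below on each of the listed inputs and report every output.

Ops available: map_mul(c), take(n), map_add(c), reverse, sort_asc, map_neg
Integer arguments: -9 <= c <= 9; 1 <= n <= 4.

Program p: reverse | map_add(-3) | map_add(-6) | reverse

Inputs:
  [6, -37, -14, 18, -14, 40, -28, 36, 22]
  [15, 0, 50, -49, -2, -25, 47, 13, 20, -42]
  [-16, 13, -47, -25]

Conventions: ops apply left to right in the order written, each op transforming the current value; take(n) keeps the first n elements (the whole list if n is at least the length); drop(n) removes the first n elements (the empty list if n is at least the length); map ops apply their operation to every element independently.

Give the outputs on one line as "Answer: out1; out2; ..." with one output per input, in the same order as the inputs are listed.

[-3, -46, -23, 9, -23, 31, -37, 27, 13]; [6, -9, 41, -58, -11, -34, 38, 4, 11, -51]; [-25, 4, -56, -34]

Execution, op by op:
  [6, -37, -14, 18, -14, 40, -28, 36, 22] -> [22, 36, -28, 40, -14, 18, -14, -37, 6] -> [19, 33, -31, 37, -17, 15, -17, -40, 3] -> [13, 27, -37, 31, -23, 9, -23, -46, -3] -> [-3, -46, -23, 9, -23, 31, -37, 27, 13]
  [15, 0, 50, -49, -2, -25, 47, 13, 20, -42] -> [-42, 20, 13, 47, -25, -2, -49, 50, 0, 15] -> [-45, 17, 10, 44, -28, -5, -52, 47, -3, 12] -> [-51, 11, 4, 38, -34, -11, -58, 41, -9, 6] -> [6, -9, 41, -58, -11, -34, 38, 4, 11, -51]
  [-16, 13, -47, -25] -> [-25, -47, 13, -16] -> [-28, -50, 10, -19] -> [-34, -56, 4, -25] -> [-25, 4, -56, -34]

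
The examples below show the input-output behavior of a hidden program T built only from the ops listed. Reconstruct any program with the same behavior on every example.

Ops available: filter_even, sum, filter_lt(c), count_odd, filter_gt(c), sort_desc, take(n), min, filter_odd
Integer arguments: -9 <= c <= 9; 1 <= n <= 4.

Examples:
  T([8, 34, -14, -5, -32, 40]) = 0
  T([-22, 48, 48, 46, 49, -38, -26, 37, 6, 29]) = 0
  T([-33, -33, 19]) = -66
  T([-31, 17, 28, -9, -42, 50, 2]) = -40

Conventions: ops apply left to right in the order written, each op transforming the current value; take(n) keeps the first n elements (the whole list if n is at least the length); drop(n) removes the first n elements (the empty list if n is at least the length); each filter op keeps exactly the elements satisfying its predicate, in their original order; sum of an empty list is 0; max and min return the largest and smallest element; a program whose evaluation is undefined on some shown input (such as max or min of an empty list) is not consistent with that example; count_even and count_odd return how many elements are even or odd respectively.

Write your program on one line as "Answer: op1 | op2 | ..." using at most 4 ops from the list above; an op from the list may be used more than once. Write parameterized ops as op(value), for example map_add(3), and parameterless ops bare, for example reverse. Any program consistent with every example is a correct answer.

filter_lt(9) | filter_lt(-6) | filter_odd | sum

Check, running the answer program on each example:
  [8, 34, -14, -5, -32, 40] -> [8, -14, -5, -32] -> [-14, -32] -> [] -> 0
  [-22, 48, 48, 46, 49, -38, -26, 37, 6, 29] -> [-22, -38, -26, 6] -> [-22, -38, -26] -> [] -> 0
  [-33, -33, 19] -> [-33, -33] -> [-33, -33] -> [-33, -33] -> -66
  [-31, 17, 28, -9, -42, 50, 2] -> [-31, -9, -42, 2] -> [-31, -9, -42] -> [-31, -9] -> -40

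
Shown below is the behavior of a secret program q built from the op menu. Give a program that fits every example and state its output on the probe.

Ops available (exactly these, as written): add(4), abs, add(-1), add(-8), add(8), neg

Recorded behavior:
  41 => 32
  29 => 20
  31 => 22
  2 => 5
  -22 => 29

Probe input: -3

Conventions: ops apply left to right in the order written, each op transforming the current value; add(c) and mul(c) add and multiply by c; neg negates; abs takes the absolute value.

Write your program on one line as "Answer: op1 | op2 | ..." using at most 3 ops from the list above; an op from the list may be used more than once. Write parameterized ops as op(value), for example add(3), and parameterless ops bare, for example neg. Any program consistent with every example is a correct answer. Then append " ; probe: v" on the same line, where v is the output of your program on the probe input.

add(-8) | abs | add(-1) ; probe: 10

Check, running the answer program on each example:
  41 -> 33 -> 33 -> 32
  29 -> 21 -> 21 -> 20
  31 -> 23 -> 23 -> 22
  2 -> -6 -> 6 -> 5
  -22 -> -30 -> 30 -> 29
  probe: -3 -> -11 -> 11 -> 10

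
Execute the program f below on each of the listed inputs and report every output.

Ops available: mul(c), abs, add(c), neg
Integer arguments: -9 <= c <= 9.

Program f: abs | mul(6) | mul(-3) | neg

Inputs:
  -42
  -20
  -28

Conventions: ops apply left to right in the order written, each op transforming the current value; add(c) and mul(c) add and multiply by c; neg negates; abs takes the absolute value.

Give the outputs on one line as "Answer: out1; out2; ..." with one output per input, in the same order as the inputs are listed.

Execution, op by op:
  -42 -> 42 -> 252 -> -756 -> 756
  -20 -> 20 -> 120 -> -360 -> 360
  -28 -> 28 -> 168 -> -504 -> 504

756; 360; 504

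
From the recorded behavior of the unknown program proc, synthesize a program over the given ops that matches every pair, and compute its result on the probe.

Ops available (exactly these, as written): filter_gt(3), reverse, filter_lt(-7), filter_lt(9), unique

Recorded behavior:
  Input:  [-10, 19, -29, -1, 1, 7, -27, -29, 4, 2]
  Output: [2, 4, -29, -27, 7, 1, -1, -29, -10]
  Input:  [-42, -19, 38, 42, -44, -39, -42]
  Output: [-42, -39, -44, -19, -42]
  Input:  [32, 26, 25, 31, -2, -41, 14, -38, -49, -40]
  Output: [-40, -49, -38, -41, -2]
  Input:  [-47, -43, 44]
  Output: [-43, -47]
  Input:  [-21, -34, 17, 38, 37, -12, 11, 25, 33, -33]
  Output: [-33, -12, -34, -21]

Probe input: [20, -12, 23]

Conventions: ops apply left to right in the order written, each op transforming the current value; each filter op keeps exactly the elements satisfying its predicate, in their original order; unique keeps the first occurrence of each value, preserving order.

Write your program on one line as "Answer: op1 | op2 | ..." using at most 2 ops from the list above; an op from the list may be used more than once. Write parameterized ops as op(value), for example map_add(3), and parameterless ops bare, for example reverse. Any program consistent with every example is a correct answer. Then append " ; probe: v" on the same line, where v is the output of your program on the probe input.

reverse | filter_lt(9) ; probe: [-12]

Check, running the answer program on each example:
  [-10, 19, -29, -1, 1, 7, -27, -29, 4, 2] -> [2, 4, -29, -27, 7, 1, -1, -29, 19, -10] -> [2, 4, -29, -27, 7, 1, -1, -29, -10]
  [-42, -19, 38, 42, -44, -39, -42] -> [-42, -39, -44, 42, 38, -19, -42] -> [-42, -39, -44, -19, -42]
  [32, 26, 25, 31, -2, -41, 14, -38, -49, -40] -> [-40, -49, -38, 14, -41, -2, 31, 25, 26, 32] -> [-40, -49, -38, -41, -2]
  [-47, -43, 44] -> [44, -43, -47] -> [-43, -47]
  [-21, -34, 17, 38, 37, -12, 11, 25, 33, -33] -> [-33, 33, 25, 11, -12, 37, 38, 17, -34, -21] -> [-33, -12, -34, -21]
  probe: [20, -12, 23] -> [23, -12, 20] -> [-12]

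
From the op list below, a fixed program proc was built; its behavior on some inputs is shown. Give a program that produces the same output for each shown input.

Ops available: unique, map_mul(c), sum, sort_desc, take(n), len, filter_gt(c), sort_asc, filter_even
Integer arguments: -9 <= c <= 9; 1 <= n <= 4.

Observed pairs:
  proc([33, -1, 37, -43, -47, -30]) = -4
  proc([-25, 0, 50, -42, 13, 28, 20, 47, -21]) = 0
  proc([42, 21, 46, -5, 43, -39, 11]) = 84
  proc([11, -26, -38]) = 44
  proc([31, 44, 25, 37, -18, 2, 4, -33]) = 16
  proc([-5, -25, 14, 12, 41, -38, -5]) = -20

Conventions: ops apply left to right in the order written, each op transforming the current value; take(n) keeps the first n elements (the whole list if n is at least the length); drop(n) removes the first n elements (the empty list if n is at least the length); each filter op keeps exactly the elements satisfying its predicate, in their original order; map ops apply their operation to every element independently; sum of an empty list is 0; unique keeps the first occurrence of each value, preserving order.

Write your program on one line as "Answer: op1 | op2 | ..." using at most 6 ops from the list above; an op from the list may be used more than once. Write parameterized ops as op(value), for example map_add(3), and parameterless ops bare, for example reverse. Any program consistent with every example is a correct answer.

sort_asc | take(4) | map_mul(4) | sort_desc | take(1) | sum

Check, running the answer program on each example:
  [33, -1, 37, -43, -47, -30] -> [-47, -43, -30, -1, 33, 37] -> [-47, -43, -30, -1] -> [-188, -172, -120, -4] -> [-4, -120, -172, -188] -> [-4] -> -4
  [-25, 0, 50, -42, 13, 28, 20, 47, -21] -> [-42, -25, -21, 0, 13, 20, 28, 47, 50] -> [-42, -25, -21, 0] -> [-168, -100, -84, 0] -> [0, -84, -100, -168] -> [0] -> 0
  [42, 21, 46, -5, 43, -39, 11] -> [-39, -5, 11, 21, 42, 43, 46] -> [-39, -5, 11, 21] -> [-156, -20, 44, 84] -> [84, 44, -20, -156] -> [84] -> 84
  [11, -26, -38] -> [-38, -26, 11] -> [-38, -26, 11] -> [-152, -104, 44] -> [44, -104, -152] -> [44] -> 44
  [31, 44, 25, 37, -18, 2, 4, -33] -> [-33, -18, 2, 4, 25, 31, 37, 44] -> [-33, -18, 2, 4] -> [-132, -72, 8, 16] -> [16, 8, -72, -132] -> [16] -> 16
  [-5, -25, 14, 12, 41, -38, -5] -> [-38, -25, -5, -5, 12, 14, 41] -> [-38, -25, -5, -5] -> [-152, -100, -20, -20] -> [-20, -20, -100, -152] -> [-20] -> -20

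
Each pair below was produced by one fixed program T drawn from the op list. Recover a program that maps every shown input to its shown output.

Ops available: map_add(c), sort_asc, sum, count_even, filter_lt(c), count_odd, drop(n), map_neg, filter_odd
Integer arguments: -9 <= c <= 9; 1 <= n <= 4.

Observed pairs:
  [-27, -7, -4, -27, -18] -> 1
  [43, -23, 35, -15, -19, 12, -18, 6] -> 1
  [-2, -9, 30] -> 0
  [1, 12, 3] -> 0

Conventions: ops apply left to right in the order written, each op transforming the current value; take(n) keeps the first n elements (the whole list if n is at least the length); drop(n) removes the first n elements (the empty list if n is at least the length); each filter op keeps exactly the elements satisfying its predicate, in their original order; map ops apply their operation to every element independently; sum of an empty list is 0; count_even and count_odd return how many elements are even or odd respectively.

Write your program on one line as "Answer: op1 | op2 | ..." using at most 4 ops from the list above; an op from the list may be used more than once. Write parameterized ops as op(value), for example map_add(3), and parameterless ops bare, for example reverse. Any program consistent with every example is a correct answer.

filter_lt(-4) | map_add(-7) | count_odd

Check, running the answer program on each example:
  [-27, -7, -4, -27, -18] -> [-27, -7, -27, -18] -> [-34, -14, -34, -25] -> 1
  [43, -23, 35, -15, -19, 12, -18, 6] -> [-23, -15, -19, -18] -> [-30, -22, -26, -25] -> 1
  [-2, -9, 30] -> [-9] -> [-16] -> 0
  [1, 12, 3] -> [] -> [] -> 0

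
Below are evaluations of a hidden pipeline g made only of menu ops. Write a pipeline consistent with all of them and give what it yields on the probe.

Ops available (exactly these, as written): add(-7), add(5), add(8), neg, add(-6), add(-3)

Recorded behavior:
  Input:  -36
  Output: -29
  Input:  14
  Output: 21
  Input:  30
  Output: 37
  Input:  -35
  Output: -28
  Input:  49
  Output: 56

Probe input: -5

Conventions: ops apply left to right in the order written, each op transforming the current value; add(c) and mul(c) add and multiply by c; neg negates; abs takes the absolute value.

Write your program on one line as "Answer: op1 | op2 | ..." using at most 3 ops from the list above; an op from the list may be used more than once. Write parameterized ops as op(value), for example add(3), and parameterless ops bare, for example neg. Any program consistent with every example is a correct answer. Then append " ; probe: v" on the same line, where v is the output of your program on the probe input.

add(8) | add(5) | add(-6) ; probe: 2

Check, running the answer program on each example:
  -36 -> -28 -> -23 -> -29
  14 -> 22 -> 27 -> 21
  30 -> 38 -> 43 -> 37
  -35 -> -27 -> -22 -> -28
  49 -> 57 -> 62 -> 56
  probe: -5 -> 3 -> 8 -> 2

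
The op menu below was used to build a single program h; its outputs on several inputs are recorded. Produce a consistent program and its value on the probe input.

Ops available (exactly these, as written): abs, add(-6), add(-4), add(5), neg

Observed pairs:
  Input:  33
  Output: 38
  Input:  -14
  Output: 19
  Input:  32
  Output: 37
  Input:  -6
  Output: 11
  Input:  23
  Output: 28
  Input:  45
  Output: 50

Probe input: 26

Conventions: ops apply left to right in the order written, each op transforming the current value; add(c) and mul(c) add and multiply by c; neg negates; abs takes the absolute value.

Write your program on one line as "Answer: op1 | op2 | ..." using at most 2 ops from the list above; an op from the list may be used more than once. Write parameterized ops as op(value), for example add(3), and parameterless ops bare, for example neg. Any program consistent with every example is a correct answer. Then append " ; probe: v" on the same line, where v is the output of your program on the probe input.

abs | add(5) ; probe: 31

Check, running the answer program on each example:
  33 -> 33 -> 38
  -14 -> 14 -> 19
  32 -> 32 -> 37
  -6 -> 6 -> 11
  23 -> 23 -> 28
  45 -> 45 -> 50
  probe: 26 -> 26 -> 31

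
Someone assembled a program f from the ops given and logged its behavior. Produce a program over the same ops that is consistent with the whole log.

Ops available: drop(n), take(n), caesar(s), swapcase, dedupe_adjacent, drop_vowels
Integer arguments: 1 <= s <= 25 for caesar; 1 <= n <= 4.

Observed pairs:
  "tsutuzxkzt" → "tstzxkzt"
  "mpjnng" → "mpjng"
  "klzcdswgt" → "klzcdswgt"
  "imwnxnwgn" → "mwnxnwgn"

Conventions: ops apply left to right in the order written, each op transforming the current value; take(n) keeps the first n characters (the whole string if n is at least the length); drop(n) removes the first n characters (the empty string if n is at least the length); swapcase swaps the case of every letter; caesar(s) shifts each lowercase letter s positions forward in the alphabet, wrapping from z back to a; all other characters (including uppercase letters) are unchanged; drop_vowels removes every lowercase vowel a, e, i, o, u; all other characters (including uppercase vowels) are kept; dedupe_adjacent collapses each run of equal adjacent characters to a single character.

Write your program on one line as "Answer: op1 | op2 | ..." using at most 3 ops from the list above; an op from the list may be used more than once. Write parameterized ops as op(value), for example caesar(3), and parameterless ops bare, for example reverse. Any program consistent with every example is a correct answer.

dedupe_adjacent | drop_vowels

Check, running the answer program on each example:
  "tsutuzxkzt" -> "tsutuzxkzt" -> "tstzxkzt"
  "mpjnng" -> "mpjng" -> "mpjng"
  "klzcdswgt" -> "klzcdswgt" -> "klzcdswgt"
  "imwnxnwgn" -> "imwnxnwgn" -> "mwnxnwgn"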